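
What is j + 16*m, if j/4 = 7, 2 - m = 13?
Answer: -148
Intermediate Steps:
m = -11 (m = 2 - 1*13 = 2 - 13 = -11)
j = 28 (j = 4*7 = 28)
j + 16*m = 28 + 16*(-11) = 28 - 176 = -148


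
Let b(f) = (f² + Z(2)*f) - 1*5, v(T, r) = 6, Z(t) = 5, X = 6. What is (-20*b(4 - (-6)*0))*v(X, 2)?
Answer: -3720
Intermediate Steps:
b(f) = -5 + f² + 5*f (b(f) = (f² + 5*f) - 1*5 = (f² + 5*f) - 5 = -5 + f² + 5*f)
(-20*b(4 - (-6)*0))*v(X, 2) = -20*(-5 + (4 - (-6)*0)² + 5*(4 - (-6)*0))*6 = -20*(-5 + (4 - 2*0)² + 5*(4 - 2*0))*6 = -20*(-5 + (4 + 0)² + 5*(4 + 0))*6 = -20*(-5 + 4² + 5*4)*6 = -20*(-5 + 16 + 20)*6 = -20*31*6 = -620*6 = -3720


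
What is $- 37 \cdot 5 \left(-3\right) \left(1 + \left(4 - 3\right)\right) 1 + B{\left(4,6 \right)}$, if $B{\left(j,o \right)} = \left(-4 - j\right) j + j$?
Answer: $1082$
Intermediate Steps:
$B{\left(j,o \right)} = j + j \left(-4 - j\right)$ ($B{\left(j,o \right)} = j \left(-4 - j\right) + j = j + j \left(-4 - j\right)$)
$- 37 \cdot 5 \left(-3\right) \left(1 + \left(4 - 3\right)\right) 1 + B{\left(4,6 \right)} = - 37 \cdot 5 \left(-3\right) \left(1 + \left(4 - 3\right)\right) 1 - 4 \left(3 + 4\right) = - 37 \left(- 15 \left(1 + 1\right) 1\right) - 4 \cdot 7 = - 37 \left(- 15 \cdot 2 \cdot 1\right) - 28 = - 37 \left(\left(-15\right) 2\right) - 28 = \left(-37\right) \left(-30\right) - 28 = 1110 - 28 = 1082$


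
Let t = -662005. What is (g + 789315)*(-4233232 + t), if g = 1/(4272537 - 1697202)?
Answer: -9950795682229059662/2575335 ≈ -3.8639e+12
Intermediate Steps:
g = 1/2575335 ≈ 3.8830e-7
(g + 789315)*(-4233232 + t) = (1/2575335 + 789315)*(-4233232 - 662005) = (2032750545526/2575335)*(-4895237) = -9950795682229059662/2575335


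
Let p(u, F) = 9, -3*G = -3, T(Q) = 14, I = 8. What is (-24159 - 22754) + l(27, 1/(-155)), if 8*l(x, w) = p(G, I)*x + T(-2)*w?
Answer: -58134469/1240 ≈ -46883.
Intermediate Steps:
G = 1 (G = -⅓*(-3) = 1)
l(x, w) = 7*w/4 + 9*x/8 (l(x, w) = (9*x + 14*w)/8 = 7*w/4 + 9*x/8)
(-24159 - 22754) + l(27, 1/(-155)) = (-24159 - 22754) + ((7/4)/(-155) + (9/8)*27) = -46913 + ((7/4)*(-1/155) + 243/8) = -46913 + (-7/620 + 243/8) = -46913 + 37651/1240 = -58134469/1240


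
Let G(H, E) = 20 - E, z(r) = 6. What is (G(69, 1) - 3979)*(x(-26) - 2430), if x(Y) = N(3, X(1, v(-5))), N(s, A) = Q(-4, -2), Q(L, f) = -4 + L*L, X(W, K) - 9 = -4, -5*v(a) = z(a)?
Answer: 9575280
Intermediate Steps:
v(a) = -6/5 (v(a) = -1/5*6 = -6/5)
X(W, K) = 5 (X(W, K) = 9 - 4 = 5)
Q(L, f) = -4 + L**2
N(s, A) = 12 (N(s, A) = -4 + (-4)**2 = -4 + 16 = 12)
x(Y) = 12
(G(69, 1) - 3979)*(x(-26) - 2430) = ((20 - 1*1) - 3979)*(12 - 2430) = ((20 - 1) - 3979)*(-2418) = (19 - 3979)*(-2418) = -3960*(-2418) = 9575280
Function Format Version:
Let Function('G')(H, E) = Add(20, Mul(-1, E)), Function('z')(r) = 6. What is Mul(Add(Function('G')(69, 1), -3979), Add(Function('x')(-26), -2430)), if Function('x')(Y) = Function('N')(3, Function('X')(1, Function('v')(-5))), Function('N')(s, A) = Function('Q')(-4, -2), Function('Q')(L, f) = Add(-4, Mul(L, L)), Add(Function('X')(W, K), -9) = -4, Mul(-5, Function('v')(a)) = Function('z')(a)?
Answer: 9575280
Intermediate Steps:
Function('v')(a) = Rational(-6, 5) (Function('v')(a) = Mul(Rational(-1, 5), 6) = Rational(-6, 5))
Function('X')(W, K) = 5 (Function('X')(W, K) = Add(9, -4) = 5)
Function('Q')(L, f) = Add(-4, Pow(L, 2))
Function('N')(s, A) = 12 (Function('N')(s, A) = Add(-4, Pow(-4, 2)) = Add(-4, 16) = 12)
Function('x')(Y) = 12
Mul(Add(Function('G')(69, 1), -3979), Add(Function('x')(-26), -2430)) = Mul(Add(Add(20, Mul(-1, 1)), -3979), Add(12, -2430)) = Mul(Add(Add(20, -1), -3979), -2418) = Mul(Add(19, -3979), -2418) = Mul(-3960, -2418) = 9575280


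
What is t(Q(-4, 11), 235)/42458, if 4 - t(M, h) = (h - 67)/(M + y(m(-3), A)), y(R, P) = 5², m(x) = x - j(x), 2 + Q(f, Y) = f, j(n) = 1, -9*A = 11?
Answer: -2/17537 ≈ -0.00011404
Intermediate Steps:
A = -11/9 (A = -⅑*11 = -11/9 ≈ -1.2222)
Q(f, Y) = -2 + f
m(x) = -1 + x (m(x) = x - 1*1 = x - 1 = -1 + x)
y(R, P) = 25
t(M, h) = 4 - (-67 + h)/(25 + M) (t(M, h) = 4 - (h - 67)/(M + 25) = 4 - (-67 + h)/(25 + M))
t(Q(-4, 11), 235)/42458 = ((167 - 1*235 + 4*(-2 - 4))/(25 + (-2 - 4)))/42458 = ((167 - 235 + 4*(-6))/(25 - 6))*(1/42458) = ((167 - 235 - 24)/19)*(1/42458) = ((1/19)*(-92))*(1/42458) = -92/19*1/42458 = -2/17537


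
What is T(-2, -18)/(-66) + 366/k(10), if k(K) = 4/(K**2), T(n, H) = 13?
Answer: 603887/66 ≈ 9149.8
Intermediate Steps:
k(K) = 4/K**2
T(-2, -18)/(-66) + 366/k(10) = 13/(-66) + 366/((4/10**2)) = 13*(-1/66) + 366/((4*(1/100))) = -13/66 + 366/(1/25) = -13/66 + 366*25 = -13/66 + 9150 = 603887/66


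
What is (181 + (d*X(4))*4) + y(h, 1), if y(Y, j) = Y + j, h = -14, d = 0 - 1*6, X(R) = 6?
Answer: 24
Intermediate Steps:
d = -6 (d = 0 - 6 = -6)
(181 + (d*X(4))*4) + y(h, 1) = (181 - 6*6*4) + (-14 + 1) = (181 - 36*4) - 13 = (181 - 144) - 13 = 37 - 13 = 24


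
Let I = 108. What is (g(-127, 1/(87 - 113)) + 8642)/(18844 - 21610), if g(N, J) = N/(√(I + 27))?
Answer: -4321/1383 + 127*√15/124470 ≈ -3.1204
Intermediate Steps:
g(N, J) = N*√15/45 (g(N, J) = N/(√(108 + 27)) = N/(√135) = N/((3*√15)) = N*(√15/45) = N*√15/45)
(g(-127, 1/(87 - 113)) + 8642)/(18844 - 21610) = ((1/45)*(-127)*√15 + 8642)/(18844 - 21610) = (-127*√15/45 + 8642)/(-2766) = (8642 - 127*√15/45)*(-1/2766) = -4321/1383 + 127*√15/124470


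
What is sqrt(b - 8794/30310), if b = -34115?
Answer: 3*I*sqrt(870599555490)/15155 ≈ 184.7*I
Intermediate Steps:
sqrt(b - 8794/30310) = sqrt(-34115 - 8794/30310) = sqrt(-34115 - 8794*1/30310) = sqrt(-34115 - 4397/15155) = sqrt(-517017222/15155) = 3*I*sqrt(870599555490)/15155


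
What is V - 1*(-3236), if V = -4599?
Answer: -1363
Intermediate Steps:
V - 1*(-3236) = -4599 - 1*(-3236) = -4599 + 3236 = -1363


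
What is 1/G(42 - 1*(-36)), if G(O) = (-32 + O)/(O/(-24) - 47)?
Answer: -201/184 ≈ -1.0924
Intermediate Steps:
G(O) = (-32 + O)/(-47 - O/24) (G(O) = (-32 + O)/(O*(-1/24) - 47) = (-32 + O)/(-O/24 - 47) = (-32 + O)/(-47 - O/24))
1/G(42 - 1*(-36)) = 1/(24*(32 - (42 - 1*(-36)))/(1128 + (42 - 1*(-36)))) = 1/(24*(32 - (42 + 36))/(1128 + (42 + 36))) = 1/(24*(32 - 1*78)/(1128 + 78)) = 1/(24*(32 - 78)/1206) = 1/(24*(1/1206)*(-46)) = 1/(-184/201) = -201/184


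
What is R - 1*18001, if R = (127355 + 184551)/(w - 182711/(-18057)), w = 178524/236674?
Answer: 35466006277259/3319039363 ≈ 10686.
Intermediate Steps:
w = 89262/118337 (w = 178524*(1/236674) = 89262/118337 ≈ 0.75430)
R = 95212033850622/3319039363 (R = (127355 + 184551)/(89262/118337 - 182711/(-18057)) = 311906/(89262/118337 - 182711*(-1/18057)) = 311906/(89262/118337 + 182711/18057) = 311906/(23233275541/2136811209) = 311906*(2136811209/23233275541) = 95212033850622/3319039363 ≈ 28687.)
R - 1*18001 = 95212033850622/3319039363 - 1*18001 = 95212033850622/3319039363 - 18001 = 35466006277259/3319039363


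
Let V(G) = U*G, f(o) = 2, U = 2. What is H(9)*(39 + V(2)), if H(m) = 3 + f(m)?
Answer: 215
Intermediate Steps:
V(G) = 2*G
H(m) = 5 (H(m) = 3 + 2 = 5)
H(9)*(39 + V(2)) = 5*(39 + 2*2) = 5*(39 + 4) = 5*43 = 215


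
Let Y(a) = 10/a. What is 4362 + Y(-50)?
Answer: 21809/5 ≈ 4361.8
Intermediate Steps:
4362 + Y(-50) = 4362 + 10/(-50) = 4362 + 10*(-1/50) = 4362 - ⅕ = 21809/5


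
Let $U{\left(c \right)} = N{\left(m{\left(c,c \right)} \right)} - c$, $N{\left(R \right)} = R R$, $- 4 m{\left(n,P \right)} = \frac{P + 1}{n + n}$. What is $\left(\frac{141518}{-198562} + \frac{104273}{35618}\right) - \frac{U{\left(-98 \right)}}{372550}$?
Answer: $\frac{9852994902660970957}{4449190257878643200} \approx 2.2146$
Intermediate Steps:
$m{\left(n,P \right)} = - \frac{1 + P}{8 n}$ ($m{\left(n,P \right)} = - \frac{\left(P + 1\right) \frac{1}{n + n}}{4} = - \frac{\left(1 + P\right) \frac{1}{2 n}}{4} = - \frac{\frac{1}{2} \frac{1}{n} \left(1 + P\right)}{4} = - \frac{1 + P}{8 n}$)
$N{\left(R \right)} = R^{2}$
$U{\left(c \right)} = - c + \frac{\left(-1 - c\right)^{2}}{64 c^{2}}$ ($U{\left(c \right)} = \left(\frac{-1 - c}{8 c}\right)^{2} - c = \frac{\left(-1 - c\right)^{2}}{64 c^{2}} - c = - c + \frac{\left(-1 - c\right)^{2}}{64 c^{2}}$)
$\left(\frac{141518}{-198562} + \frac{104273}{35618}\right) - \frac{U{\left(-98 \right)}}{372550} = \left(\frac{141518}{-198562} + \frac{104273}{35618}\right) - \frac{\left(-1\right) \left(-98\right) + \frac{\left(1 - 98\right)^{2}}{64 \cdot 9604}}{372550} = \left(141518 \left(- \frac{1}{198562}\right) + 104273 \cdot \frac{1}{35618}\right) - \left(98 + \frac{1}{64} \cdot \frac{1}{9604} \left(-97\right)^{2}\right) \frac{1}{372550} = \left(- \frac{5443}{7637} + \frac{104273}{35618}\right) - \left(98 + \frac{1}{64} \cdot \frac{1}{9604} \cdot 9409\right) \frac{1}{372550} = \frac{602464127}{272014666} - \left(98 + \frac{9409}{614656}\right) \frac{1}{372550} = \frac{602464127}{272014666} - \frac{60245697}{614656} \cdot \frac{1}{372550} = \frac{602464127}{272014666} - \frac{60245697}{228990092800} = \frac{9852994902660970957}{4449190257878643200}$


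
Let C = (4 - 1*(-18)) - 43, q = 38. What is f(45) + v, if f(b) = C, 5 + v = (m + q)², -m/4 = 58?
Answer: 37610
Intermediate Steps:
m = -232 (m = -4*58 = -232)
C = -21 (C = (4 + 18) - 43 = 22 - 43 = -21)
v = 37631 (v = -5 + (-232 + 38)² = -5 + (-194)² = -5 + 37636 = 37631)
f(b) = -21
f(45) + v = -21 + 37631 = 37610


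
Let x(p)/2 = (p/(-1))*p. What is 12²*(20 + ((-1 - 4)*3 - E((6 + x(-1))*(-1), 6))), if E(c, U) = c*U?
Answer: 4176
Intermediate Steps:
x(p) = -2*p² (x(p) = 2*((p/(-1))*p) = 2*((p*(-1))*p) = 2*((-p)*p) = 2*(-p²) = -2*p²)
E(c, U) = U*c
12²*(20 + ((-1 - 4)*3 - E((6 + x(-1))*(-1), 6))) = 12²*(20 + ((-1 - 4)*3 - 6*(6 - 2*(-1)²)*(-1))) = 144*(20 + (-5*3 - 6*(6 - 2*1)*(-1))) = 144*(20 + (-15 - 6*(6 - 2)*(-1))) = 144*(20 + (-15 - 6*4*(-1))) = 144*(20 + (-15 - 6*(-4))) = 144*(20 + (-15 - 1*(-24))) = 144*(20 + (-15 + 24)) = 144*(20 + 9) = 144*29 = 4176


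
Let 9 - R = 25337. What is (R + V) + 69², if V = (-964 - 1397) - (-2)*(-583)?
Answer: -24094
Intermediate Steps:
R = -25328 (R = 9 - 1*25337 = 9 - 25337 = -25328)
V = -3527 (V = -2361 - 1*1166 = -2361 - 1166 = -3527)
(R + V) + 69² = (-25328 - 3527) + 69² = -28855 + 4761 = -24094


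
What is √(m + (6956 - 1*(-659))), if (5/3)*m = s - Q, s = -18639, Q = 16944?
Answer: I*√343370/5 ≈ 117.2*I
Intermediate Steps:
m = -106749/5 (m = 3*(-18639 - 1*16944)/5 = 3*(-18639 - 16944)/5 = (⅗)*(-35583) = -106749/5 ≈ -21350.)
√(m + (6956 - 1*(-659))) = √(-106749/5 + (6956 - 1*(-659))) = √(-106749/5 + (6956 + 659)) = √(-106749/5 + 7615) = √(-68674/5) = I*√343370/5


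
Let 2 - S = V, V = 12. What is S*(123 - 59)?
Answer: -640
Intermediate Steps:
S = -10 (S = 2 - 1*12 = 2 - 12 = -10)
S*(123 - 59) = -10*(123 - 59) = -10*64 = -640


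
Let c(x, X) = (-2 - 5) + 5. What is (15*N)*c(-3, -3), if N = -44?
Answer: 1320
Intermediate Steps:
c(x, X) = -2 (c(x, X) = -7 + 5 = -2)
(15*N)*c(-3, -3) = (15*(-44))*(-2) = -660*(-2) = 1320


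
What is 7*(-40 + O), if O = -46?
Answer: -602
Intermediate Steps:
7*(-40 + O) = 7*(-40 - 46) = 7*(-86) = -602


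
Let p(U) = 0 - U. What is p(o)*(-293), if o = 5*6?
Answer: 8790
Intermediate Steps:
o = 30
p(U) = -U
p(o)*(-293) = -1*30*(-293) = -30*(-293) = 8790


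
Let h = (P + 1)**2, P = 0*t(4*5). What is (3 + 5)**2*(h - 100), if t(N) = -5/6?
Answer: -6336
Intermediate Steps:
t(N) = -5/6 (t(N) = -5*1/6 = -5/6)
P = 0 (P = 0*(-5/6) = 0)
h = 1 (h = (0 + 1)**2 = 1**2 = 1)
(3 + 5)**2*(h - 100) = (3 + 5)**2*(1 - 100) = 8**2*(-99) = 64*(-99) = -6336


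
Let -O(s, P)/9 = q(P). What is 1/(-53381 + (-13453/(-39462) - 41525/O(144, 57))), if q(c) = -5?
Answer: -118386/6428766677 ≈ -1.8415e-5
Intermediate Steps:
O(s, P) = 45 (O(s, P) = -9*(-5) = 45)
1/(-53381 + (-13453/(-39462) - 41525/O(144, 57))) = 1/(-53381 + (-13453/(-39462) - 41525/45)) = 1/(-53381 + (-13453*(-1/39462) - 41525*1/45)) = 1/(-53381 + (13453/39462 - 8305/9)) = 1/(-53381 - 109203611/118386) = 1/(-6428766677/118386) = -118386/6428766677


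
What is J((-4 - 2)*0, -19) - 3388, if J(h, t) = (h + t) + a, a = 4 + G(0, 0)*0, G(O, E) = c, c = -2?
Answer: -3403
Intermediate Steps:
G(O, E) = -2
a = 4 (a = 4 - 2*0 = 4 + 0 = 4)
J(h, t) = 4 + h + t (J(h, t) = (h + t) + 4 = 4 + h + t)
J((-4 - 2)*0, -19) - 3388 = (4 + (-4 - 2)*0 - 19) - 3388 = (4 - 6*0 - 19) - 3388 = (4 + 0 - 19) - 3388 = -15 - 3388 = -3403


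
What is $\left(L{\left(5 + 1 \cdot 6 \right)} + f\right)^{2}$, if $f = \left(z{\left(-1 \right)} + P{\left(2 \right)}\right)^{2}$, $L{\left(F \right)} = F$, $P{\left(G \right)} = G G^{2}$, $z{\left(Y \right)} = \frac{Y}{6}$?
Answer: $\frac{6786025}{1296} \approx 5236.1$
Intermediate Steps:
$z{\left(Y \right)} = \frac{Y}{6}$ ($z{\left(Y \right)} = Y \frac{1}{6} = \frac{Y}{6}$)
$P{\left(G \right)} = G^{3}$
$f = \frac{2209}{36}$ ($f = \left(\frac{1}{6} \left(-1\right) + 2^{3}\right)^{2} = \left(- \frac{1}{6} + 8\right)^{2} = \left(\frac{47}{6}\right)^{2} = \frac{2209}{36} \approx 61.361$)
$\left(L{\left(5 + 1 \cdot 6 \right)} + f\right)^{2} = \left(\left(5 + 1 \cdot 6\right) + \frac{2209}{36}\right)^{2} = \left(\left(5 + 6\right) + \frac{2209}{36}\right)^{2} = \left(11 + \frac{2209}{36}\right)^{2} = \left(\frac{2605}{36}\right)^{2} = \frac{6786025}{1296}$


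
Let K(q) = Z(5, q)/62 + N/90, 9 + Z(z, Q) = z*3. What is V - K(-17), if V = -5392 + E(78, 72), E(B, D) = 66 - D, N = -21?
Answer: -5020013/930 ≈ -5397.9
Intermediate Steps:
Z(z, Q) = -9 + 3*z (Z(z, Q) = -9 + z*3 = -9 + 3*z)
K(q) = -127/930 (K(q) = (-9 + 3*5)/62 - 21/90 = (-9 + 15)*(1/62) - 21*1/90 = 6*(1/62) - 7/30 = 3/31 - 7/30 = -127/930)
V = -5398 (V = -5392 + (66 - 1*72) = -5392 + (66 - 72) = -5392 - 6 = -5398)
V - K(-17) = -5398 - 1*(-127/930) = -5398 + 127/930 = -5020013/930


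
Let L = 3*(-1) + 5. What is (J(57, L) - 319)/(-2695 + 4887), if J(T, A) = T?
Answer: -131/1096 ≈ -0.11953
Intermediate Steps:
L = 2 (L = -3 + 5 = 2)
(J(57, L) - 319)/(-2695 + 4887) = (57 - 319)/(-2695 + 4887) = -262/2192 = -262*1/2192 = -131/1096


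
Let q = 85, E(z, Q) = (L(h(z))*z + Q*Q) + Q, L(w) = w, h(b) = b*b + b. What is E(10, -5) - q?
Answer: 1035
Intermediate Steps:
h(b) = b + b² (h(b) = b² + b = b + b²)
E(z, Q) = Q + Q² + z²*(1 + z) (E(z, Q) = ((z*(1 + z))*z + Q*Q) + Q = (z²*(1 + z) + Q²) + Q = (Q² + z²*(1 + z)) + Q = Q + Q² + z²*(1 + z))
E(10, -5) - q = (-5 + (-5)² + 10²*(1 + 10)) - 1*85 = (-5 + 25 + 100*11) - 85 = (-5 + 25 + 1100) - 85 = 1120 - 85 = 1035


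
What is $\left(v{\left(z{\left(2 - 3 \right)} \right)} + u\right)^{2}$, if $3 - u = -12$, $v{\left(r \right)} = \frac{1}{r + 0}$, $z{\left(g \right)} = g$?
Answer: $196$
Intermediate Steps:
$v{\left(r \right)} = \frac{1}{r}$
$u = 15$ ($u = 3 - -12 = 3 + 12 = 15$)
$\left(v{\left(z{\left(2 - 3 \right)} \right)} + u\right)^{2} = \left(\frac{1}{2 - 3} + 15\right)^{2} = \left(\frac{1}{-1} + 15\right)^{2} = \left(-1 + 15\right)^{2} = 14^{2} = 196$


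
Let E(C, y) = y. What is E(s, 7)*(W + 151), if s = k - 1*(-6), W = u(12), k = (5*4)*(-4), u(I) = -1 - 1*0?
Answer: 1050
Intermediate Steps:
u(I) = -1 (u(I) = -1 + 0 = -1)
k = -80 (k = 20*(-4) = -80)
W = -1
s = -74 (s = -80 - 1*(-6) = -80 + 6 = -74)
E(s, 7)*(W + 151) = 7*(-1 + 151) = 7*150 = 1050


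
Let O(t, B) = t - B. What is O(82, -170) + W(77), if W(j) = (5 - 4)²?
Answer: 253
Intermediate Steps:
W(j) = 1 (W(j) = 1² = 1)
O(82, -170) + W(77) = (82 - 1*(-170)) + 1 = (82 + 170) + 1 = 252 + 1 = 253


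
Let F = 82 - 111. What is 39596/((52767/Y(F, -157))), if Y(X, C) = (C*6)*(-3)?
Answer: 12433144/5863 ≈ 2120.6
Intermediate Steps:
F = -29
Y(X, C) = -18*C (Y(X, C) = (6*C)*(-3) = -18*C)
39596/((52767/Y(F, -157))) = 39596/((52767/((-18*(-157))))) = 39596/((52767/2826)) = 39596/((52767*(1/2826))) = 39596/(5863/314) = 39596*(314/5863) = 12433144/5863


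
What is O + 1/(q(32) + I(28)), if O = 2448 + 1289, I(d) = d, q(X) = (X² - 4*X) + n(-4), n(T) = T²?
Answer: 3512781/940 ≈ 3737.0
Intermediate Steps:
q(X) = 16 + X² - 4*X (q(X) = (X² - 4*X) + (-4)² = (X² - 4*X) + 16 = 16 + X² - 4*X)
O = 3737
O + 1/(q(32) + I(28)) = 3737 + 1/((16 + 32² - 4*32) + 28) = 3737 + 1/((16 + 1024 - 128) + 28) = 3737 + 1/(912 + 28) = 3737 + 1/940 = 3512781/940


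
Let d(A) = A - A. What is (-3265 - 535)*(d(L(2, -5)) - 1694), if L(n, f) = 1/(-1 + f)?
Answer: 6437200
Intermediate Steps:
d(A) = 0
(-3265 - 535)*(d(L(2, -5)) - 1694) = (-3265 - 535)*(0 - 1694) = -3800*(-1694) = 6437200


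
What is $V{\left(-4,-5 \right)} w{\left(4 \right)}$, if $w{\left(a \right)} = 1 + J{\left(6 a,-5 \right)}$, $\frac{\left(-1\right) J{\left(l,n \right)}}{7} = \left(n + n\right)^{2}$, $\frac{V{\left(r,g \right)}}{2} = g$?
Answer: $6990$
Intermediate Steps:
$V{\left(r,g \right)} = 2 g$
$J{\left(l,n \right)} = - 28 n^{2}$ ($J{\left(l,n \right)} = - 7 \left(n + n\right)^{2} = - 7 \left(2 n\right)^{2} = - 7 \cdot 4 n^{2} = - 28 n^{2}$)
$w{\left(a \right)} = -699$ ($w{\left(a \right)} = 1 - 28 \left(-5\right)^{2} = 1 - 700 = -699$)
$V{\left(-4,-5 \right)} w{\left(4 \right)} = 2 \left(-5\right) \left(-699\right) = \left(-10\right) \left(-699\right) = 6990$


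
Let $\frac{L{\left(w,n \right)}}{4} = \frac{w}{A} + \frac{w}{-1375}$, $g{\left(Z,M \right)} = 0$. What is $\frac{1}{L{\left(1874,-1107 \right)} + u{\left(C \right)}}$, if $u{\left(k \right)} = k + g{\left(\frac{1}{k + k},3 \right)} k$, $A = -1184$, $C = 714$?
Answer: $\frac{203500}{142901217} \approx 0.0014241$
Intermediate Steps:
$u{\left(k \right)} = k$ ($u{\left(k \right)} = k + 0 k = k + 0 = k$)
$L{\left(w,n \right)} = - \frac{2559 w}{407000}$ ($L{\left(w,n \right)} = 4 \left(\frac{w}{-1184} + \frac{w}{-1375}\right) = 4 \left(w \left(- \frac{1}{1184}\right) + w \left(- \frac{1}{1375}\right)\right) = 4 \left(- \frac{w}{1184} - \frac{w}{1375}\right) = 4 \left(- \frac{2559 w}{1628000}\right) = - \frac{2559 w}{407000}$)
$\frac{1}{L{\left(1874,-1107 \right)} + u{\left(C \right)}} = \frac{1}{\left(- \frac{2559}{407000}\right) 1874 + 714} = \frac{1}{- \frac{2397783}{203500} + 714} = \frac{1}{\frac{142901217}{203500}} = \frac{203500}{142901217}$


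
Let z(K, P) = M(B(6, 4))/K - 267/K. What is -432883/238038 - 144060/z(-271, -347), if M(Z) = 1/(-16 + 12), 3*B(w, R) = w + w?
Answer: -37172724391447/254462622 ≈ -1.4608e+5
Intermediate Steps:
B(w, R) = 2*w/3 (B(w, R) = (w + w)/3 = (2*w)/3 = 2*w/3)
M(Z) = -¼ (M(Z) = 1/(-4) = -¼)
z(K, P) = -1069/(4*K) (z(K, P) = -1/(4*K) - 267/K = -1069/(4*K))
-432883/238038 - 144060/z(-271, -347) = -432883/238038 - 144060/((-1069/4/(-271))) = -432883*1/238038 - 144060/((-1069/4*(-1/271))) = -432883/238038 - 144060/1069/1084 = -432883/238038 - 144060*1084/1069 = -432883/238038 - 156161040/1069 = -37172724391447/254462622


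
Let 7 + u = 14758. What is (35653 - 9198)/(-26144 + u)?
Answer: -26455/11393 ≈ -2.3220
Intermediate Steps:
u = 14751 (u = -7 + 14758 = 14751)
(35653 - 9198)/(-26144 + u) = (35653 - 9198)/(-26144 + 14751) = 26455/(-11393) = 26455*(-1/11393) = -26455/11393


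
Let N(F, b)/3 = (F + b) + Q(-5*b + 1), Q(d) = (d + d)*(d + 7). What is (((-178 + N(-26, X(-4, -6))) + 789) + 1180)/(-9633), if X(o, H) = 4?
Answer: -1031/3211 ≈ -0.32108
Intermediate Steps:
Q(d) = 2*d*(7 + d) (Q(d) = (2*d)*(7 + d) = 2*d*(7 + d))
N(F, b) = 3*F + 3*b + 6*(1 - 5*b)*(8 - 5*b) (N(F, b) = 3*((F + b) + 2*(-5*b + 1)*(7 + (-5*b + 1))) = 3*((F + b) + 2*(1 - 5*b)*(7 + (1 - 5*b))) = 3*((F + b) + 2*(1 - 5*b)*(8 - 5*b)) = 3*(F + b + 2*(1 - 5*b)*(8 - 5*b)) = 3*F + 3*b + 6*(1 - 5*b)*(8 - 5*b))
(((-178 + N(-26, X(-4, -6))) + 789) + 1180)/(-9633) = (((-178 + (48 - 267*4 + 3*(-26) + 150*4²)) + 789) + 1180)/(-9633) = (((-178 + (48 - 1068 - 78 + 150*16)) + 789) + 1180)*(-1/9633) = (((-178 + (48 - 1068 - 78 + 2400)) + 789) + 1180)*(-1/9633) = (((-178 + 1302) + 789) + 1180)*(-1/9633) = ((1124 + 789) + 1180)*(-1/9633) = (1913 + 1180)*(-1/9633) = 3093*(-1/9633) = -1031/3211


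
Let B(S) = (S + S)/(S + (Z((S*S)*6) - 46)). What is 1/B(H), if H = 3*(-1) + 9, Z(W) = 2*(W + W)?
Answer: 206/3 ≈ 68.667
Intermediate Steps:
Z(W) = 4*W (Z(W) = 2*(2*W) = 4*W)
H = 6 (H = -3 + 9 = 6)
B(S) = 2*S/(-46 + S + 24*S²) (B(S) = (S + S)/(S + (4*((S*S)*6) - 46)) = (2*S)/(S + (4*(S²*6) - 46)) = (2*S)/(S + (4*(6*S²) - 46)) = (2*S)/(S + (24*S² - 46)) = (2*S)/(S + (-46 + 24*S²)) = (2*S)/(-46 + S + 24*S²) = 2*S/(-46 + S + 24*S²))
1/B(H) = 1/(2*6/(-46 + 6 + 24*6²)) = 1/(2*6/(-46 + 6 + 24*36)) = 1/(2*6/(-46 + 6 + 864)) = 1/(2*6/824) = 1/(2*6*(1/824)) = 1/(3/206) = 206/3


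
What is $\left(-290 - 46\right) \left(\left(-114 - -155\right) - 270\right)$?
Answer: $76944$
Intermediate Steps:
$\left(-290 - 46\right) \left(\left(-114 - -155\right) - 270\right) = - 336 \left(\left(-114 + 155\right) - 270\right) = - 336 \left(41 - 270\right) = \left(-336\right) \left(-229\right) = 76944$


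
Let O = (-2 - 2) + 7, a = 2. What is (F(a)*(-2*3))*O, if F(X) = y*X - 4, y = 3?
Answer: -36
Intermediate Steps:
O = 3 (O = -4 + 7 = 3)
F(X) = -4 + 3*X (F(X) = 3*X - 4 = -4 + 3*X)
(F(a)*(-2*3))*O = ((-4 + 3*2)*(-2*3))*3 = ((-4 + 6)*(-6))*3 = (2*(-6))*3 = -12*3 = -36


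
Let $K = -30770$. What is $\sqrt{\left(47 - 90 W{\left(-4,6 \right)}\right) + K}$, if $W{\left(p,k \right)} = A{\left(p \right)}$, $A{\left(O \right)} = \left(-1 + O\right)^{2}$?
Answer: $i \sqrt{32973} \approx 181.58 i$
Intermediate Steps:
$W{\left(p,k \right)} = \left(-1 + p\right)^{2}$
$\sqrt{\left(47 - 90 W{\left(-4,6 \right)}\right) + K} = \sqrt{\left(47 - 90 \left(-1 - 4\right)^{2}\right) - 30770} = \sqrt{\left(47 - 90 \left(-5\right)^{2}\right) - 30770} = \sqrt{\left(47 - 2250\right) - 30770} = \sqrt{-2203 - 30770} = \sqrt{-32973} = i \sqrt{32973}$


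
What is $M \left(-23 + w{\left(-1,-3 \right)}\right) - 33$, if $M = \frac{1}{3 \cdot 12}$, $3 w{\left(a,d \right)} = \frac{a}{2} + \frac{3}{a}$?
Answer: $- \frac{7273}{216} \approx -33.671$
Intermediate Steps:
$w{\left(a,d \right)} = \frac{1}{a} + \frac{a}{6}$ ($w{\left(a,d \right)} = \frac{\frac{a}{2} + \frac{3}{a}}{3} = \frac{1}{a} + \frac{a}{6}$)
$M = \frac{1}{36} \approx 0.027778$
$M \left(-23 + w{\left(-1,-3 \right)}\right) - 33 = \frac{-23 + \left(\frac{1}{-1} + \frac{1}{6} \left(-1\right)\right)}{36} - 33 = \frac{-23 - \frac{7}{6}}{36} - 33 = \frac{1}{36} \left(- \frac{145}{6}\right) - 33 = - \frac{145}{216} - 33 = - \frac{7273}{216}$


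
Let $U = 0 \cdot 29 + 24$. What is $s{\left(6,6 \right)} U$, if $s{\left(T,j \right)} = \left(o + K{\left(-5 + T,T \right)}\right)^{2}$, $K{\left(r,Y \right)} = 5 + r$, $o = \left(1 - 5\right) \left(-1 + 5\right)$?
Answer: $2400$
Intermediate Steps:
$o = -16$ ($o = \left(-4\right) 4 = -16$)
$U = 24$ ($U = 0 + 24 = 24$)
$s{\left(T,j \right)} = \left(-16 + T\right)^{2}$ ($s{\left(T,j \right)} = \left(-16 + \left(5 + \left(-5 + T\right)\right)\right)^{2} = \left(-16 + T\right)^{2}$)
$s{\left(6,6 \right)} U = \left(-16 + 6\right)^{2} \cdot 24 = \left(-10\right)^{2} \cdot 24 = 100 \cdot 24 = 2400$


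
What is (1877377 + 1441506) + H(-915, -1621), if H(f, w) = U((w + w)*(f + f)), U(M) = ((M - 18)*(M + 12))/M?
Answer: 4574105031467/494405 ≈ 9.2517e+6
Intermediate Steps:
U(M) = (-18 + M)*(12 + M)/M (U(M) = ((-18 + M)*(12 + M))/M = (-18 + M)*(12 + M)/M)
H(f, w) = -6 - 54/(f*w) + 4*f*w (H(f, w) = -6 + (w + w)*(f + f) - 216*1/((f + f)*(w + w)) = -6 + (2*w)*(2*f) - 216*1/(4*f*w) = -6 + 4*f*w - 216*1/(4*f*w) = -6 + 4*f*w - 54/(f*w) = -6 - 54/(f*w) + 4*f*w)
(1877377 + 1441506) + H(-915, -1621) = (1877377 + 1441506) + (-6 - 54/(-915*(-1621)) + 4*(-915)*(-1621)) = 3318883 + (-6 - 54*(-1/915)*(-1/1621) + 5932860) = 3318883 + (-6 - 18/494405 + 5932860) = 3318883 + 2933232681852/494405 = 4574105031467/494405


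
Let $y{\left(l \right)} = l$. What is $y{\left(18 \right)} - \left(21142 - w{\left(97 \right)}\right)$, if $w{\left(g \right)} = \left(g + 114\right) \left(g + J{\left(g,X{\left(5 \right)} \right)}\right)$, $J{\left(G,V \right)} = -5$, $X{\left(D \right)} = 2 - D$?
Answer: $-1712$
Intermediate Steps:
$w{\left(g \right)} = \left(-5 + g\right) \left(114 + g\right)$ ($w{\left(g \right)} = \left(g + 114\right) \left(g - 5\right) = \left(114 + g\right) \left(-5 + g\right) = \left(-5 + g\right) \left(114 + g\right)$)
$y{\left(18 \right)} - \left(21142 - w{\left(97 \right)}\right) = 18 - \left(21142 - \left(-570 + 97^{2} + 109 \cdot 97\right)\right) = 18 - \left(21142 - \left(-570 + 9409 + 10573\right)\right) = 18 - \left(21142 - 19412\right) = 18 - 1730 = -1712$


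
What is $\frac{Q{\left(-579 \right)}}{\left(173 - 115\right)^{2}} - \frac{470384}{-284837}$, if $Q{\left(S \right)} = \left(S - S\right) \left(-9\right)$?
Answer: $\frac{470384}{284837} \approx 1.6514$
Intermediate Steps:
$Q{\left(S \right)} = 0$ ($Q{\left(S \right)} = 0 \left(-9\right) = 0$)
$\frac{Q{\left(-579 \right)}}{\left(173 - 115\right)^{2}} - \frac{470384}{-284837} = \frac{0}{\left(173 - 115\right)^{2}} - \frac{470384}{-284837} = \frac{0}{58^{2}} - - \frac{470384}{284837} = \frac{0}{3364} + \frac{470384}{284837} = 0 \cdot \frac{1}{3364} + \frac{470384}{284837} = 0 + \frac{470384}{284837} = \frac{470384}{284837}$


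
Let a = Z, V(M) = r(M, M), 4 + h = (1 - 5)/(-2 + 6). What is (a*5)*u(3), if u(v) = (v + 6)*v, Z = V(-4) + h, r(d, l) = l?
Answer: -1215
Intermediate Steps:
h = -5 (h = -4 + (1 - 5)/(-2 + 6) = -4 - 4/4 = -4 - 4*¼ = -4 - 1 = -5)
V(M) = M
Z = -9 (Z = -4 - 5 = -9)
u(v) = v*(6 + v) (u(v) = (6 + v)*v = v*(6 + v))
a = -9
(a*5)*u(3) = (-9*5)*(3*(6 + 3)) = -135*9 = -45*27 = -1215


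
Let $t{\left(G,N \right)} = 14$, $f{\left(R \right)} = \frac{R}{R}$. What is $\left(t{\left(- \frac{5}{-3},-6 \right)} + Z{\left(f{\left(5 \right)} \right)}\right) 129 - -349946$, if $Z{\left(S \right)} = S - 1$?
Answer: $351752$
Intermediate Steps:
$f{\left(R \right)} = 1$
$Z{\left(S \right)} = -1 + S$
$\left(t{\left(- \frac{5}{-3},-6 \right)} + Z{\left(f{\left(5 \right)} \right)}\right) 129 - -349946 = \left(14 + \left(-1 + 1\right)\right) 129 - -349946 = \left(14 + 0\right) 129 + 349946 = 14 \cdot 129 + 349946 = 1806 + 349946 = 351752$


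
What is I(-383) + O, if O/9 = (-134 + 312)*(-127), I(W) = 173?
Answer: -203281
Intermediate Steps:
O = -203454 (O = 9*((-134 + 312)*(-127)) = 9*(178*(-127)) = 9*(-22606) = -203454)
I(-383) + O = 173 - 203454 = -203281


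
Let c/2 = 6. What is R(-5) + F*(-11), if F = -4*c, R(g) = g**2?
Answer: 553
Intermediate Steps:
c = 12 (c = 2*6 = 12)
F = -48 (F = -4*12 = -48)
R(-5) + F*(-11) = (-5)**2 - 48*(-11) = 25 + 528 = 553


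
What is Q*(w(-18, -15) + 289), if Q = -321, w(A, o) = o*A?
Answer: -179439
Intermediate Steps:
w(A, o) = A*o
Q*(w(-18, -15) + 289) = -321*(-18*(-15) + 289) = -321*(270 + 289) = -321*559 = -179439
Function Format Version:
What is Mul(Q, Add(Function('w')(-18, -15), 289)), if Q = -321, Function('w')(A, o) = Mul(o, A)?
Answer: -179439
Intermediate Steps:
Function('w')(A, o) = Mul(A, o)
Mul(Q, Add(Function('w')(-18, -15), 289)) = Mul(-321, Add(Mul(-18, -15), 289)) = Mul(-321, Add(270, 289)) = Mul(-321, 559) = -179439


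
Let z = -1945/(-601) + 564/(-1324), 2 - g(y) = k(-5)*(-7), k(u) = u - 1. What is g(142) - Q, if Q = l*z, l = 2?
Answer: -9075348/198931 ≈ -45.621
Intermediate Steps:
k(u) = -1 + u
g(y) = -40 (g(y) = 2 - (-1 - 5)*(-7) = 2 - (-6)*(-7) = 2 - 1*42 = 2 - 42 = -40)
z = 559054/198931 (z = -1945*(-1/601) + 564*(-1/1324) = 1945/601 - 141/331 = 559054/198931 ≈ 2.8103)
Q = 1118108/198931 (Q = 2*(559054/198931) = 1118108/198931 ≈ 5.6206)
g(142) - Q = -40 - 1*1118108/198931 = -40 - 1118108/198931 = -9075348/198931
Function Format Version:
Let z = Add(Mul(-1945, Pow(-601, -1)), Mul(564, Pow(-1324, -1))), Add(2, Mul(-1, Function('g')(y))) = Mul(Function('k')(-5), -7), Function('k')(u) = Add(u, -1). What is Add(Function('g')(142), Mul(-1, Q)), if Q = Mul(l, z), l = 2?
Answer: Rational(-9075348, 198931) ≈ -45.621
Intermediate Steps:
Function('k')(u) = Add(-1, u)
Function('g')(y) = -40 (Function('g')(y) = Add(2, Mul(-1, Mul(Add(-1, -5), -7))) = Add(2, Mul(-1, Mul(-6, -7))) = Add(2, Mul(-1, 42)) = Add(2, -42) = -40)
z = Rational(559054, 198931) (z = Add(Mul(-1945, Rational(-1, 601)), Mul(564, Rational(-1, 1324))) = Add(Rational(1945, 601), Rational(-141, 331)) = Rational(559054, 198931) ≈ 2.8103)
Q = Rational(1118108, 198931) (Q = Mul(2, Rational(559054, 198931)) = Rational(1118108, 198931) ≈ 5.6206)
Add(Function('g')(142), Mul(-1, Q)) = Add(-40, Mul(-1, Rational(1118108, 198931))) = Add(-40, Rational(-1118108, 198931)) = Rational(-9075348, 198931)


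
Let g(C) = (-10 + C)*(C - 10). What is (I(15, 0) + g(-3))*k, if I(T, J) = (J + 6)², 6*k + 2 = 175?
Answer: 35465/6 ≈ 5910.8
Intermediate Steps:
k = 173/6 (k = -⅓ + (⅙)*175 = -⅓ + 175/6 = 173/6 ≈ 28.833)
I(T, J) = (6 + J)²
g(C) = (-10 + C)² (g(C) = (-10 + C)*(-10 + C) = (-10 + C)²)
(I(15, 0) + g(-3))*k = ((6 + 0)² + (-10 - 3)²)*(173/6) = (6² + (-13)²)*(173/6) = (36 + 169)*(173/6) = 205*(173/6) = 35465/6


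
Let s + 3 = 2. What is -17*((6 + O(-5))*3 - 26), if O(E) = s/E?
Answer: 629/5 ≈ 125.80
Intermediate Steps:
s = -1 (s = -3 + 2 = -1)
O(E) = -1/E
-17*((6 + O(-5))*3 - 26) = -17*((6 - 1/(-5))*3 - 26) = -17*((6 - 1*(-⅕))*3 - 26) = -17*((6 + ⅕)*3 - 26) = -17*((31/5)*3 - 26) = -17*(93/5 - 26) = -17*(-37/5) = 629/5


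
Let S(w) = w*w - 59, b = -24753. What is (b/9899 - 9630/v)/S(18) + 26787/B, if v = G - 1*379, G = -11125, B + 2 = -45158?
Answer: -1021155797655/1703530907588 ≈ -0.59943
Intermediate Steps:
B = -45160 (B = -2 - 45158 = -45160)
v = -11504 (v = -11125 - 1*379 = -11125 - 379 = -11504)
S(w) = -59 + w² (S(w) = w² - 59 = -59 + w²)
(b/9899 - 9630/v)/S(18) + 26787/B = (-24753/9899 - 9630/(-11504))/(-59 + 18²) + 26787/(-45160) = (-24753*1/9899 - 9630*(-1/11504))/(-59 + 324) + 26787*(-1/45160) = (-24753/9899 + 4815/5752)/265 - 26787/45160 = -94715571/56939048*1/265 - 26787/45160 = -94715571/15088847720 - 26787/45160 = -1021155797655/1703530907588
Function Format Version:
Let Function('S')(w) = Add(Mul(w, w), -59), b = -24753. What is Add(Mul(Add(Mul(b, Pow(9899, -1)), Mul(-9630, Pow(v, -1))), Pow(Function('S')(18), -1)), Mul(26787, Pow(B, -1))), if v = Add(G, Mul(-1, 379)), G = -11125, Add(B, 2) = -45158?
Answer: Rational(-1021155797655, 1703530907588) ≈ -0.59943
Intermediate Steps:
B = -45160 (B = Add(-2, -45158) = -45160)
v = -11504 (v = Add(-11125, Mul(-1, 379)) = Add(-11125, -379) = -11504)
Function('S')(w) = Add(-59, Pow(w, 2)) (Function('S')(w) = Add(Pow(w, 2), -59) = Add(-59, Pow(w, 2)))
Add(Mul(Add(Mul(b, Pow(9899, -1)), Mul(-9630, Pow(v, -1))), Pow(Function('S')(18), -1)), Mul(26787, Pow(B, -1))) = Add(Mul(Add(Mul(-24753, Pow(9899, -1)), Mul(-9630, Pow(-11504, -1))), Pow(Add(-59, Pow(18, 2)), -1)), Mul(26787, Pow(-45160, -1))) = Add(Mul(Add(Mul(-24753, Rational(1, 9899)), Mul(-9630, Rational(-1, 11504))), Pow(Add(-59, 324), -1)), Mul(26787, Rational(-1, 45160))) = Add(Mul(Add(Rational(-24753, 9899), Rational(4815, 5752)), Pow(265, -1)), Rational(-26787, 45160)) = Add(Mul(Rational(-94715571, 56939048), Rational(1, 265)), Rational(-26787, 45160)) = Add(Rational(-94715571, 15088847720), Rational(-26787, 45160)) = Rational(-1021155797655, 1703530907588)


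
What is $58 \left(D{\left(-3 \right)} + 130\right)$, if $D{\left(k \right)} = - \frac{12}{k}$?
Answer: $7772$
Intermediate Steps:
$58 \left(D{\left(-3 \right)} + 130\right) = 58 \left(- \frac{12}{-3} + 130\right) = 58 \left(\left(-12\right) \left(- \frac{1}{3}\right) + 130\right) = 58 \left(4 + 130\right) = 58 \cdot 134 = 7772$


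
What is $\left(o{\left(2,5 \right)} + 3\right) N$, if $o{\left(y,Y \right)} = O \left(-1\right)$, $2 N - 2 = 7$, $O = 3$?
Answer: $0$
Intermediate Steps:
$N = \frac{9}{2}$ ($N = 1 + \frac{1}{2} \cdot 7 = 1 + \frac{7}{2} = \frac{9}{2} \approx 4.5$)
$o{\left(y,Y \right)} = -3$ ($o{\left(y,Y \right)} = 3 \left(-1\right) = -3$)
$\left(o{\left(2,5 \right)} + 3\right) N = \left(-3 + 3\right) \frac{9}{2} = 0 \cdot \frac{9}{2} = 0$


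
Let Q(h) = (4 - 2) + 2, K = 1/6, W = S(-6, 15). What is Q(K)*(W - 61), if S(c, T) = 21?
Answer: -160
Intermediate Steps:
W = 21
K = ⅙ ≈ 0.16667
Q(h) = 4 (Q(h) = 2 + 2 = 4)
Q(K)*(W - 61) = 4*(21 - 61) = 4*(-40) = -160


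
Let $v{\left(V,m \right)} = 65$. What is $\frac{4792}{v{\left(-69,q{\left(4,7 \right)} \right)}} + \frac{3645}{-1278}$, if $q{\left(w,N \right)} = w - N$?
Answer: $\frac{654139}{9230} \approx 70.871$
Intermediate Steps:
$\frac{4792}{v{\left(-69,q{\left(4,7 \right)} \right)}} + \frac{3645}{-1278} = \frac{4792}{65} + \frac{3645}{-1278} = 4792 \cdot \frac{1}{65} + 3645 \left(- \frac{1}{1278}\right) = \frac{4792}{65} - \frac{405}{142} = \frac{654139}{9230}$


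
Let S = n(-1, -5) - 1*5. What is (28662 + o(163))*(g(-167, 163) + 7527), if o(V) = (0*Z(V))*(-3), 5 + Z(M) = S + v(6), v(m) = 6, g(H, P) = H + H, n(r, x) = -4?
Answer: 206165766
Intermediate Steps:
g(H, P) = 2*H
S = -9 (S = -4 - 1*5 = -4 - 5 = -9)
Z(M) = -8 (Z(M) = -5 + (-9 + 6) = -5 - 3 = -8)
o(V) = 0 (o(V) = (0*(-8))*(-3) = 0*(-3) = 0)
(28662 + o(163))*(g(-167, 163) + 7527) = (28662 + 0)*(2*(-167) + 7527) = 28662*(-334 + 7527) = 28662*7193 = 206165766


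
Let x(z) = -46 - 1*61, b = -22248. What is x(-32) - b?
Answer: 22141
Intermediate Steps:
x(z) = -107 (x(z) = -46 - 61 = -107)
x(-32) - b = -107 - 1*(-22248) = -107 + 22248 = 22141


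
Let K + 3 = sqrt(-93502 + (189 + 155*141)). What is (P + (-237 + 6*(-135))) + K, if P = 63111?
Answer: 62061 + I*sqrt(71458) ≈ 62061.0 + 267.32*I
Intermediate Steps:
K = -3 + I*sqrt(71458) (K = -3 + sqrt(-93502 + (189 + 155*141)) = -3 + sqrt(-93502 + (189 + 21855)) = -3 + sqrt(-93502 + 22044) = -3 + sqrt(-71458) = -3 + I*sqrt(71458) ≈ -3.0 + 267.32*I)
(P + (-237 + 6*(-135))) + K = (63111 + (-237 + 6*(-135))) + (-3 + I*sqrt(71458)) = (63111 + (-237 - 810)) + (-3 + I*sqrt(71458)) = (63111 - 1047) + (-3 + I*sqrt(71458)) = 62064 + (-3 + I*sqrt(71458)) = 62061 + I*sqrt(71458)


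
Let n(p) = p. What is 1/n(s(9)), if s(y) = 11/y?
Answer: 9/11 ≈ 0.81818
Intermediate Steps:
1/n(s(9)) = 1/(11/9) = 9/11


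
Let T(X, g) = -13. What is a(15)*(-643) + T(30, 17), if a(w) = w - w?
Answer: -13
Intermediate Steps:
a(w) = 0
a(15)*(-643) + T(30, 17) = 0*(-643) - 13 = 0 - 13 = -13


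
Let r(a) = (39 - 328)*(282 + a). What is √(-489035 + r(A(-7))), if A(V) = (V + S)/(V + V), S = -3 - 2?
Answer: I*√27968255/7 ≈ 755.5*I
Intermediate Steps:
S = -5
A(V) = (-5 + V)/(2*V) (A(V) = (V - 5)/(V + V) = (-5 + V)/((2*V)) = (-5 + V)*(1/(2*V)) = (-5 + V)/(2*V))
r(a) = -81498 - 289*a (r(a) = -289*(282 + a) = -81498 - 289*a)
√(-489035 + r(A(-7))) = √(-489035 + (-81498 - 289*(-5 - 7)/(2*(-7)))) = √(-489035 + (-81498 - 289*(-1)*(-12)/(2*7))) = √(-489035 + (-81498 - 289*6/7)) = √(-489035 + (-81498 - 1734/7)) = √(-489035 - 572220/7) = √(-3995465/7) = I*√27968255/7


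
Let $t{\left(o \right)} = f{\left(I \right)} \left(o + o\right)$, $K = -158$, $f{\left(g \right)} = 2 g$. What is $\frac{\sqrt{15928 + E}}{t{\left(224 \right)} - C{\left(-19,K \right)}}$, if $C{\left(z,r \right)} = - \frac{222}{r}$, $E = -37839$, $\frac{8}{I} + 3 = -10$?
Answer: $- \frac{1027 i \sqrt{21911}}{567715} \approx - 0.26778 i$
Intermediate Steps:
$I = - \frac{8}{13}$ ($I = \frac{8}{-3 - 10} = \frac{8}{-13} = 8 \left(- \frac{1}{13}\right) = - \frac{8}{13} \approx -0.61539$)
$t{\left(o \right)} = - \frac{32 o}{13}$ ($t{\left(o \right)} = 2 \left(- \frac{8}{13}\right) \left(o + o\right) = - \frac{16 \cdot 2 o}{13} = - \frac{32 o}{13}$)
$\frac{\sqrt{15928 + E}}{t{\left(224 \right)} - C{\left(-19,K \right)}} = \frac{\sqrt{15928 - 37839}}{\left(- \frac{32}{13}\right) 224 - - \frac{222}{-158}} = \frac{\sqrt{-21911}}{- \frac{7168}{13} - \left(-222\right) \left(- \frac{1}{158}\right)} = \frac{i \sqrt{21911}}{- \frac{7168}{13} - \frac{111}{79}} = \frac{i \sqrt{21911}}{- \frac{567715}{1027}} = i \sqrt{21911} \left(- \frac{1027}{567715}\right) = - \frac{1027 i \sqrt{21911}}{567715}$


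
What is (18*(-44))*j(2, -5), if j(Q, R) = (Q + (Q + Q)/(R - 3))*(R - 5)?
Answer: 11880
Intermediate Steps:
j(Q, R) = (-5 + R)*(Q + 2*Q/(-3 + R)) (j(Q, R) = (Q + (2*Q)/(-3 + R))*(-5 + R) = (Q + 2*Q/(-3 + R))*(-5 + R) = (-5 + R)*(Q + 2*Q/(-3 + R)))
(18*(-44))*j(2, -5) = (18*(-44))*(2*(5 + (-5)**2 - 6*(-5))/(-3 - 5)) = -1584*(5 + 25 + 30)/(-8) = -1584*(-1)*60/8 = -792*(-15) = 11880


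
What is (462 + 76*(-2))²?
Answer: 96100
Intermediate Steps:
(462 + 76*(-2))² = (462 - 152)² = 310² = 96100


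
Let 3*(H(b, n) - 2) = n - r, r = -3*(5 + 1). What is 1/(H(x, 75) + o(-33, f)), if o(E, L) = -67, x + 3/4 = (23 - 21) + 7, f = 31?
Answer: -1/34 ≈ -0.029412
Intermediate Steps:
x = 33/4 (x = -¾ + ((23 - 21) + 7) = -¾ + (2 + 7) = -¾ + 9 = 33/4 ≈ 8.2500)
r = -18 (r = -3*6 = -18)
H(b, n) = 8 + n/3 (H(b, n) = 2 + (n - 1*(-18))/3 = 2 + (n + 18)/3 = 2 + (18 + n)/3 = 2 + (6 + n/3) = 8 + n/3)
1/(H(x, 75) + o(-33, f)) = 1/((8 + (⅓)*75) - 67) = 1/((8 + 25) - 67) = 1/(33 - 67) = 1/(-34) = -1/34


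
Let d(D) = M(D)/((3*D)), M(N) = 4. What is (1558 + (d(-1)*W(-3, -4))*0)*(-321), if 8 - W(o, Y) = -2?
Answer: -500118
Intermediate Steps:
W(o, Y) = 10 (W(o, Y) = 8 - 1*(-2) = 8 + 2 = 10)
d(D) = 4/(3*D) (d(D) = 4/((3*D)) = 4*(1/(3*D)) = 4/(3*D))
(1558 + (d(-1)*W(-3, -4))*0)*(-321) = (1558 + (((4/3)/(-1))*10)*0)*(-321) = (1558 + (((4/3)*(-1))*10)*0)*(-321) = (1558 - 4/3*10*0)*(-321) = (1558 - 40/3*0)*(-321) = (1558 + 0)*(-321) = 1558*(-321) = -500118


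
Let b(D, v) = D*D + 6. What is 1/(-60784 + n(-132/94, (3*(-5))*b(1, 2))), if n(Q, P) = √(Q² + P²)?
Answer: -134271856/8161556136523 - 141*√2706509/8161556136523 ≈ -1.6480e-5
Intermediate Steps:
b(D, v) = 6 + D² (b(D, v) = D² + 6 = 6 + D²)
n(Q, P) = √(P² + Q²)
1/(-60784 + n(-132/94, (3*(-5))*b(1, 2))) = 1/(-60784 + √(((3*(-5))*(6 + 1²))² + (-132/94)²)) = 1/(-60784 + √((-15*(6 + 1))² + (-132*1/94)²)) = 1/(-60784 + √((-15*7)² + (-66/47)²)) = 1/(-60784 + √((-105)² + 4356/2209)) = 1/(-60784 + √(11025 + 4356/2209)) = 1/(-60784 + √(24358581/2209)) = 1/(-60784 + 3*√2706509/47)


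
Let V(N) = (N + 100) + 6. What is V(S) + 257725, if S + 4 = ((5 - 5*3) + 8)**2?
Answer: 257831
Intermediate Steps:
S = 0 (S = -4 + ((5 - 5*3) + 8)**2 = -4 + ((5 - 15) + 8)**2 = -4 + (-10 + 8)**2 = -4 + (-2)**2 = -4 + 4 = 0)
V(N) = 106 + N (V(N) = (100 + N) + 6 = 106 + N)
V(S) + 257725 = (106 + 0) + 257725 = 106 + 257725 = 257831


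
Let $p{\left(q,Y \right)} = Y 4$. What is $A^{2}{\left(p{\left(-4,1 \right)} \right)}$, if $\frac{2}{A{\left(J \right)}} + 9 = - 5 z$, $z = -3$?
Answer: $\frac{1}{9} \approx 0.11111$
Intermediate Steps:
$p{\left(q,Y \right)} = 4 Y$
$A{\left(J \right)} = \frac{1}{3}$ ($A{\left(J \right)} = \frac{2}{-9 - -15} = \frac{2}{-9 + 15} = \frac{2}{6} = 2 \cdot \frac{1}{6} = \frac{1}{3}$)
$A^{2}{\left(p{\left(-4,1 \right)} \right)} = \left(\frac{1}{3}\right)^{2} = \frac{1}{9}$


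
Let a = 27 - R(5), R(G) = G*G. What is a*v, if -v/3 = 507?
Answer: -3042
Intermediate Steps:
R(G) = G²
v = -1521 (v = -3*507 = -1521)
a = 2 (a = 27 - 1*5² = 27 - 1*25 = 27 - 25 = 2)
a*v = 2*(-1521) = -3042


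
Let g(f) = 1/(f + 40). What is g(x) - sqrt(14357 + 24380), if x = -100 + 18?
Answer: -1/42 - sqrt(38737) ≈ -196.84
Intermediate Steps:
x = -82
g(f) = 1/(40 + f)
g(x) - sqrt(14357 + 24380) = 1/(40 - 82) - sqrt(14357 + 24380) = 1/(-42) - sqrt(38737) = -1/42 - sqrt(38737)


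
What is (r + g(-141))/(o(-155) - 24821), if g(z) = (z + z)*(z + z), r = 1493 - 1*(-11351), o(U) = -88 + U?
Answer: -11546/3133 ≈ -3.6853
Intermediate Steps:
r = 12844 (r = 1493 + 11351 = 12844)
g(z) = 4*z**2 (g(z) = (2*z)*(2*z) = 4*z**2)
(r + g(-141))/(o(-155) - 24821) = (12844 + 4*(-141)**2)/((-88 - 155) - 24821) = (12844 + 4*19881)/(-243 - 24821) = (12844 + 79524)/(-25064) = 92368*(-1/25064) = -11546/3133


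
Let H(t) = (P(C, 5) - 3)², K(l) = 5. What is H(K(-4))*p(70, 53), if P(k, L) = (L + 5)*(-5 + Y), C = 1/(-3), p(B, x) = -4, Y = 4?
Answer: -676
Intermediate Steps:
C = -⅓ (C = 1*(-⅓) = -⅓ ≈ -0.33333)
P(k, L) = -5 - L (P(k, L) = (L + 5)*(-5 + 4) = (5 + L)*(-1) = -5 - L)
H(t) = 169 (H(t) = ((-5 - 1*5) - 3)² = ((-5 - 5) - 3)² = (-10 - 3)² = (-13)² = 169)
H(K(-4))*p(70, 53) = 169*(-4) = -676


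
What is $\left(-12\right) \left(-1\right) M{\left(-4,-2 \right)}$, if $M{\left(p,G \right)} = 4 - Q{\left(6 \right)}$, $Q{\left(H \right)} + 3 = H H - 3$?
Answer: $-312$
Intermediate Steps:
$Q{\left(H \right)} = -6 + H^{2}$ ($Q{\left(H \right)} = -3 + \left(H H - 3\right) = -3 + \left(H^{2} - 3\right) = -3 + \left(-3 + H^{2}\right) = -6 + H^{2}$)
$M{\left(p,G \right)} = -26$ ($M{\left(p,G \right)} = 4 - \left(-6 + 6^{2}\right) = 4 - \left(-6 + 36\right) = 4 - 30 = -26$)
$\left(-12\right) \left(-1\right) M{\left(-4,-2 \right)} = \left(-12\right) \left(-1\right) \left(-26\right) = 12 \left(-26\right) = -312$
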